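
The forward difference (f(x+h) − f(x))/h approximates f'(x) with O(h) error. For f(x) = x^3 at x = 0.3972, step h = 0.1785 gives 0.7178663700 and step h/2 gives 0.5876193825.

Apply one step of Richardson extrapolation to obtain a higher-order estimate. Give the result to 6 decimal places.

The method has order 1: 2^1 = 2.
Weighted: 1.1752387650 − 0.7178663700 = 0.4573723950
Extrapolated: 0.4573723950 / 1 = 0.4573723950
Shift from A(h/2): −0.1302469875.

0.457372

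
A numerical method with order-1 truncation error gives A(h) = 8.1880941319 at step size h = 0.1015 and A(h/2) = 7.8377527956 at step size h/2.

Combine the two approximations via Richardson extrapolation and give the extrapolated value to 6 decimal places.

7.487411

Order 1 gives 2^r = 2 and 2^r − 1 = 1.
2×7.8377527956 = 15.6755055912; 15.6755055912 − 8.1880941319 = 7.4874114593
Divide by 2^1 − 1 = 1.
(2×7.8377527956 − 8.1880941319)/(2 − 1) = 7.4874114593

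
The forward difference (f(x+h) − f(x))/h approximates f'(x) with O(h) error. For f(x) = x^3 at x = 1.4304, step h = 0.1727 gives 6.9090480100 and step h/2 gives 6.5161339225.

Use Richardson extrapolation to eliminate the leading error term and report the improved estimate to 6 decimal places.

Error is O(h^1); halving h shrinks it by 2^1 = 2.
A(h/2) − A(h) = 6.5161339225 − 6.9090480100 = -0.3929140875
Divide by 2^1 − 1 = 1: (-0.3929140875)/1 = -0.3929140875
R = 6.5161339225 − 0.3929140875 = 6.1232198350

6.123220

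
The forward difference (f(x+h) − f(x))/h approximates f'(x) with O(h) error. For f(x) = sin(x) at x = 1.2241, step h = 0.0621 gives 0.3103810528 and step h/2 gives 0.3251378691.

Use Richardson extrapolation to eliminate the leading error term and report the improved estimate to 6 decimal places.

0.339895

Leading term ∝ h^1; use weight 2 = 2^1.
Numerator 2 × A(h/2) − A(h) = 2 × 0.3251378691 − 0.3103810528 = 0.3398946854
Denominator 2 − 1 = 1.
R = 0.3398946854/1 = 0.3398946854
Correction |R − A(h/2)| = 1.476e-02; gap |A(h/2) − A(h)| = 1.476e-02.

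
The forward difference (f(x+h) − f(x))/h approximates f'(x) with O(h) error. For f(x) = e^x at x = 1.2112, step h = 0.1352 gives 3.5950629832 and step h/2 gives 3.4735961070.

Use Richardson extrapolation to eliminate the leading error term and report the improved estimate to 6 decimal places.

Order 1 gives 2^r = 2 and 2^r − 1 = 1.
Weighted: 6.9471922140 − 3.5950629832 = 3.3521292308
Divide by 2^1 − 1 = 1.
So the Richardson estimate is 3.3521292308.

3.352129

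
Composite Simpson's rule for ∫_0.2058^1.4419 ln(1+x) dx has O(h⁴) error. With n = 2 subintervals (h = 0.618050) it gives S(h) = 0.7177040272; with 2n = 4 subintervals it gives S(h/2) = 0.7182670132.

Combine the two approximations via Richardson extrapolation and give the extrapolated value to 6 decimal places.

0.718305

With r = 4 the leading error scales as h^4, so the weight is 2^4 = 16.
2^4*A(h/2) = 11.4922722112; minus A(h) gives 10.7745681840.
Divide by 2^4 − 1 = 15.
R = 10.7745681840/15 = 0.7183045456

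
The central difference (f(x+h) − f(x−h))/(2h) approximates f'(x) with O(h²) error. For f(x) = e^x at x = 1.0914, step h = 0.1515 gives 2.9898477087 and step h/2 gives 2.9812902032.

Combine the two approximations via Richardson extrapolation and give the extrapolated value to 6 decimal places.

2.978438

Error is O(h^2); halving h shrinks it by 2^2 = 4.
2^2×A(h/2) = 11.9251608128; minus A(h) gives 8.9353131041.
Divide by 2^2 − 1 = 3.
R = 8.9353131041/3 = 2.9784377014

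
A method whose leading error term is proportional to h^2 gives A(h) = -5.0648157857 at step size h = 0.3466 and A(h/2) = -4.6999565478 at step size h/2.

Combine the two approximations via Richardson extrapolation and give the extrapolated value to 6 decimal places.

-4.578337

With r = 2 the leading error scales as h^2, so the weight is 2^2 = 4.
4×(-4.6999565478) = -18.7998261912; subtract (-5.0648157857) → -13.7350104055
Denominator 4 − 1 = 3.
R = (-13.7350104055)/3 = -4.5783368018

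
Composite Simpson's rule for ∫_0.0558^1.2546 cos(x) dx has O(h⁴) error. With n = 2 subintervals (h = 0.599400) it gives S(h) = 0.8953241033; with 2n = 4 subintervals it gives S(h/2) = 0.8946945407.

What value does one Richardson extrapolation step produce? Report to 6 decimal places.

0.894653

Leading term ∝ h^4; use weight 16 = 2^4.
Numerator 16·A(h/2) − A(h) = 16·0.8946945407 − 0.8953241033 = 13.4197885479
Denominator 16 − 1 = 15.
Extrapolated: 13.4197885479 / 15 = 0.8946525699
Correction |R − A(h/2)| = 4.197e-05; gap |A(h/2) − A(h)| = 6.296e-04.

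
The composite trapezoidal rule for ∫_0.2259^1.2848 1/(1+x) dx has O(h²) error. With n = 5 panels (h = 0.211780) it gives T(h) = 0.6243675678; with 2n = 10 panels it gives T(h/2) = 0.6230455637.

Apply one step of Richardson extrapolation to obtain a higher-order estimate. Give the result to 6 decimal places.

Method order is 2; weight 2^2 = 4.
4 × 0.6230455637 − 0.6243675678 = 1.8678146870
1.8678146870 ÷ 3 = 0.6226048957
Shift from A(h/2): −0.0004406680.

0.622605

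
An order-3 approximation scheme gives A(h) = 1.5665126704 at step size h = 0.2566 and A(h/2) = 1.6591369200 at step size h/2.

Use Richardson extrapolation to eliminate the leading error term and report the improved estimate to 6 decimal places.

1.672369

Error is O(h^3); halving h shrinks it by 2^3 = 8.
Difference of the inputs: 1.6591369200 − 1.5665126704 = 0.0926242496
Divide by 2^3 − 1 = 7: 0.0926242496/7 = 0.0132320357
R = A(h/2) + (A(h/2) − A(h))/7 = 1.6591369200 + 0.0132320357 = 1.6723689557
Gap between inputs: 9.262e-02; correction applied: +0.0132320357.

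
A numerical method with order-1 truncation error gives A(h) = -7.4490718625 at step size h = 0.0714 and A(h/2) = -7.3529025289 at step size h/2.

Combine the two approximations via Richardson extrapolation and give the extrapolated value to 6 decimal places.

With r = 1 the leading error scales as h^1, so the weight is 2^1 = 2.
Numerator 2×A(h/2) − A(h) = 2×(-7.3529025289) − (-7.4490718625) = -7.2567331953
Divide by 2^1 − 1 = 1.
So the Richardson estimate is -7.2567331953.

-7.256733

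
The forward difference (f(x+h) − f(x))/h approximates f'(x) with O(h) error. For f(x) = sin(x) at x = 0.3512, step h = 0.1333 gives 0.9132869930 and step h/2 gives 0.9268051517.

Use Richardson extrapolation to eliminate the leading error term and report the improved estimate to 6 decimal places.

0.940323

Order 1 gives 2^r = 2 and 2^r − 1 = 1.
Weighted: 1.8536103034 − 0.9132869930 = 0.9403233104
(2·0.9268051517 − 0.9132869930)/(2 − 1) = 0.9403233104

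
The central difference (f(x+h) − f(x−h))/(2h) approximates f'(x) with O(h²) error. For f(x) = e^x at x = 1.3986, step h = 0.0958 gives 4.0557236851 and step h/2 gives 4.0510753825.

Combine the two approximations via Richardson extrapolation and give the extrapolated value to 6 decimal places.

4.049526

The method has order 2: 2^2 = 4.
4·4.0510753825 = 16.2043015300; subtract 4.0557236851 → 12.1485778449
Denominator 4 − 1 = 3.
Result: 4.0495259483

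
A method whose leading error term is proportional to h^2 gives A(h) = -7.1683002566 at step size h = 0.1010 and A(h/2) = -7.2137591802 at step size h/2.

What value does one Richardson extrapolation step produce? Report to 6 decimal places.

-7.228912

Method order is 2; weight 2^2 = 4.
4×(-7.2137591802) = -28.8550367208; subtract (-7.1683002566) → -21.6867364642
Divide by 2^2 − 1 = 3.
So the Richardson estimate is -7.2289121547.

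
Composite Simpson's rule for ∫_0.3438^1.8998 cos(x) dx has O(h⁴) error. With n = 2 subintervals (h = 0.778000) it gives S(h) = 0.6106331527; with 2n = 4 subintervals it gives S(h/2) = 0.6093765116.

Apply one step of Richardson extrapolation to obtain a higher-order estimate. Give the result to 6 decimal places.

0.609293

Leading term ∝ h^4; use weight 16 = 2^4.
A(h/2) − A(h) = 0.6093765116 − 0.6106331527 = -0.0012566411
Divide by 2^4 − 1 = 15: (-0.0012566411)/15 = -0.0000837761
R = 0.6093765116 − 0.0000837761 = 0.6092927355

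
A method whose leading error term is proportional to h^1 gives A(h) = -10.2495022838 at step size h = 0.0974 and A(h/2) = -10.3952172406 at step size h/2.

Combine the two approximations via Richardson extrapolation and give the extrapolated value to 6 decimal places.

-10.540932

Method order is 1; weight 2^1 = 2.
2 × (-10.3952172406) = -20.7904344812; (-20.7904344812) − (-10.2495022838) = -10.5409321974
Divide by 2^1 − 1 = 1.
So the Richardson estimate is -10.5409321974.
Shift from A(h/2): −0.1457149568.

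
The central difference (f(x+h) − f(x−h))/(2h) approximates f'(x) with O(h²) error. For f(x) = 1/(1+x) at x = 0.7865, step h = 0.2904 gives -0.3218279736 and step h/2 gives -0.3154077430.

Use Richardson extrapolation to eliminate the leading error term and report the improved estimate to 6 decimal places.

The method has order 2: 2^2 = 4.
Numerator 4*A(h/2) − A(h) = 4*(-0.3154077430) − (-0.3218279736) = -0.9398029984
Denominator 4 − 1 = 3.
(-0.9398029984) ÷ 3 = -0.3132676661
Gap between inputs: 6.420e-03; correction applied: +0.0021400769.

-0.313268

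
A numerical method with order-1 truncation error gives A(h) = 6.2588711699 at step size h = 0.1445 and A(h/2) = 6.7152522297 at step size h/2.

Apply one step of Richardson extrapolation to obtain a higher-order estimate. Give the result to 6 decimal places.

7.171633

r = 1: numerator weight 2, denominator 1.
2·6.7152522297 − 6.2588711699 = 7.1716332895
(2·6.7152522297 − 6.2588711699)/(2 − 1) = 7.1716332895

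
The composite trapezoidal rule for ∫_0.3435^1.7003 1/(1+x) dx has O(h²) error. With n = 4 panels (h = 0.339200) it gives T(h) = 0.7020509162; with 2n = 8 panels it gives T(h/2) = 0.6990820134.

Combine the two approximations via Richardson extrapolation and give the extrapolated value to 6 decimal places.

0.698092

Order 2 gives 2^r = 4 and 2^r − 1 = 3.
4*0.6990820134 = 2.7963280536; subtract 0.7020509162 → 2.0942771374
2.0942771374 ÷ 3 = 0.6980923791
Correction |R − A(h/2)| = 9.896e-04; gap |A(h/2) − A(h)| = 2.969e-03.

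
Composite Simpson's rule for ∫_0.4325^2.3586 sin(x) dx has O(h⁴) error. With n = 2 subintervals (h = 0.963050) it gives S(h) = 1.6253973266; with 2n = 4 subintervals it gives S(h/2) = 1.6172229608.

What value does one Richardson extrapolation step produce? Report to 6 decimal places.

1.616678

The method has order 4: 2^4 = 16.
16 × 1.6172229608 − 1.6253973266 = 24.2501700462
Extrapolated: 24.2501700462 / 15 = 1.6166780031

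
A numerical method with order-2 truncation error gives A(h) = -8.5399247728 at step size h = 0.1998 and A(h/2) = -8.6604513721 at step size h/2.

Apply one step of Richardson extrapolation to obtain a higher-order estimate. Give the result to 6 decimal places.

-8.700627

r = 2, so 2^r = 4.
4·(-8.6604513721) − (-8.5399247728) = -26.1018807156
(-26.1018807156) ÷ 3 = -8.7006269052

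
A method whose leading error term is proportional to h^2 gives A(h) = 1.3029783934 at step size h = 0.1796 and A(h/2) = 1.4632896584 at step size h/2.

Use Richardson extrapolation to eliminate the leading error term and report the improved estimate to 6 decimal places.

1.516727

Order 2 gives 2^r = 4 and 2^r − 1 = 3.
4×1.4632896584 = 5.8531586336; 5.8531586336 − 1.3029783934 = 4.5501802402
Divide by 2^2 − 1 = 3.
R = 4.5501802402/3 = 1.5167267467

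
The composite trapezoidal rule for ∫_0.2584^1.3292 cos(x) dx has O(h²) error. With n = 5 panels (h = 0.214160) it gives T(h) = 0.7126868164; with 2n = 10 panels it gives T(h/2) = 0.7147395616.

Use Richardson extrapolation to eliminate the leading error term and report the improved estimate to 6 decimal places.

With r = 2 the leading error scales as h^2, so the weight is 2^2 = 4.
4*0.7147395616 = 2.8589582464; 2.8589582464 − 0.7126868164 = 2.1462714300
Divide by 2^2 − 1 = 3.
2.1462714300 ÷ 3 = 0.7154238100
Gap between inputs: 2.053e-03; correction applied: +0.0006842484.

0.715424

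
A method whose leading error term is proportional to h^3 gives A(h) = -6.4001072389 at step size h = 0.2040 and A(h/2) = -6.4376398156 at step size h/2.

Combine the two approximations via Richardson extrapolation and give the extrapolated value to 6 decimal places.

-6.443002

r = 3: numerator weight 8, denominator 7.
A(h/2) − A(h) = -6.4376398156 − (-6.4001072389) = -0.0375325767
Divide by 2^3 − 1 = 7: (-0.0375325767)/7 = -0.0053617967
R = A(h/2) + (A(h/2) − A(h))/7 = -6.4376398156 − 0.0053617967 = -6.4430016123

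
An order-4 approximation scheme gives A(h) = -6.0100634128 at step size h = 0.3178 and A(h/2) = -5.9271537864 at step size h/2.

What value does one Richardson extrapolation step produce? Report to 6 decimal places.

-5.921626

r = 4: numerator weight 16, denominator 15.
2^4 × A(h/2) = -94.8344605824; minus A(h) gives -88.8243971696.
Denominator 16 − 1 = 15.
Result: -5.9216264780
Correction |R − A(h/2)| = 5.527e-03; gap |A(h/2) − A(h)| = 8.291e-02.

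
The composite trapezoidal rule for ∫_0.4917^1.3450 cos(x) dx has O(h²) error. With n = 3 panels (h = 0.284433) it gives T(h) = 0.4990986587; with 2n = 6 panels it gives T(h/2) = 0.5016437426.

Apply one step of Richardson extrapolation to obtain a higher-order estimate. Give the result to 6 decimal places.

Error is O(h^2); halving h shrinks it by 2^2 = 4.
Top: 4(0.5016437426) − (0.4990986587) = 1.5074763117
R = 1.5074763117/3 = 0.5024921039

0.502492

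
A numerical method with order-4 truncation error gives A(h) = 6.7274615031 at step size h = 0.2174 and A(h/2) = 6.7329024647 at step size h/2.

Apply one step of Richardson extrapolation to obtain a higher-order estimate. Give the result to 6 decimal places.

Method order is 4; weight 2^4 = 16.
2^4×A(h/2) = 107.7264394352; minus A(h) gives 100.9989779321.
Denominator 16 − 1 = 15.
So the Richardson estimate is 6.7332651955.
Correction |R − A(h/2)| = 3.627e-04; gap |A(h/2) − A(h)| = 5.441e-03.

6.733265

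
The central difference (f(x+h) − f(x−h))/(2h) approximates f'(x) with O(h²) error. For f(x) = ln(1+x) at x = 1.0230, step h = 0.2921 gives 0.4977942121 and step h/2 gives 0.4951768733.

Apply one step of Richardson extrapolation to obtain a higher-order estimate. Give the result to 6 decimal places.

The method has order 2: 2^2 = 4.
Numerator 4×A(h/2) − A(h) = 4×0.4951768733 − 0.4977942121 = 1.4829132811
R = 1.4829132811/3 = 0.4943044270

0.494304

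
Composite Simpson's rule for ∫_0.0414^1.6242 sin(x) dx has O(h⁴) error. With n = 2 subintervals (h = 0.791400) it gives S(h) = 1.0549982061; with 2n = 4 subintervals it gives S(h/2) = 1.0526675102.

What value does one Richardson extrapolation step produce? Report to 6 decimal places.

1.052512

With r = 4 the leading error scales as h^4, so the weight is 2^4 = 16.
16*1.0526675102 = 16.8426801632; 16.8426801632 − 1.0549982061 = 15.7876819571
Divide by 2^4 − 1 = 15.
R = 15.7876819571/15 = 1.0525121305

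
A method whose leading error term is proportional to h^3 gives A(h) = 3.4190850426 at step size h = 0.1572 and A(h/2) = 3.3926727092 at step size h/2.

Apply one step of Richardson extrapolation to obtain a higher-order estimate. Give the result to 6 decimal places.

3.388900

The method has order 3: 2^3 = 8.
2^3*A(h/2) = 27.1413816736; minus A(h) gives 23.7222966310.
Divide by 2^3 − 1 = 7.
(8*3.3926727092 − 3.4190850426)/(8 − 1) = 3.3888995187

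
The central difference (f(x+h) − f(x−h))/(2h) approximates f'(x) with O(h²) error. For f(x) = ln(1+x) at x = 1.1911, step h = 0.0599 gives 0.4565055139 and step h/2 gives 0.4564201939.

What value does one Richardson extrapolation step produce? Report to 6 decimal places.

0.456392

Method order is 2; weight 2^2 = 4.
A(h/2) − A(h) = 0.4564201939 − 0.4565055139 = -0.0000853200
Divide by 2^2 − 1 = 3: (-0.0000853200)/3 = -0.0000284400
R = A(h/2) + (A(h/2) − A(h))/3 = 0.4564201939 − 0.0000284400 = 0.4563917539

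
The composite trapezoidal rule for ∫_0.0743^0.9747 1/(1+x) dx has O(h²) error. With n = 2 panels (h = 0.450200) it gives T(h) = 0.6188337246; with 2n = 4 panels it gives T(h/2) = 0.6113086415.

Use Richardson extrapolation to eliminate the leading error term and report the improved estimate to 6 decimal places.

0.608800

Leading term ∝ h^2; use weight 4 = 2^2.
4*0.6113086415 − 0.6188337246 = 1.8264008414
1.8264008414 ÷ 3 = 0.6088002805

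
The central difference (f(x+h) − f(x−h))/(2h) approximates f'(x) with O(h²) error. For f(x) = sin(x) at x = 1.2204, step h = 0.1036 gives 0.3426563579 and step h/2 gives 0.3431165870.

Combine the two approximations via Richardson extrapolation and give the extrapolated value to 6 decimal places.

0.343270

Order 2 gives 2^r = 4 and 2^r − 1 = 3.
4 × 0.3431165870 = 1.3724663480; 1.3724663480 − 0.3426563579 = 1.0298099901
Denominator 4 − 1 = 3.
1.0298099901 ÷ 3 = 0.3432699967
Shift from A(h/2): +0.0001534097.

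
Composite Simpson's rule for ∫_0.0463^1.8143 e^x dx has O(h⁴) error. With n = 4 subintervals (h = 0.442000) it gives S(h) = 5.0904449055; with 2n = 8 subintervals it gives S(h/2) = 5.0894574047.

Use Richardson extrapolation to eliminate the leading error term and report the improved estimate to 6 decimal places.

5.089392

Error is O(h^4); halving h shrinks it by 2^4 = 16.
Weighted: 81.4313184752 − 5.0904449055 = 76.3408735697
Denominator 16 − 1 = 15.
(16×5.0894574047 − 5.0904449055)/(16 − 1) = 5.0893915713
Gap between inputs: 9.875e-04; correction applied: −0.0000658334.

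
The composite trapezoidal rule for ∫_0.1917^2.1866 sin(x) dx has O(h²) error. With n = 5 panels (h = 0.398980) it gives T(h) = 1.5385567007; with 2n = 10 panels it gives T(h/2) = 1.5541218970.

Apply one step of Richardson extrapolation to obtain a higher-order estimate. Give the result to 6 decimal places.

r = 2: numerator weight 4, denominator 3.
Top: 4(1.5541218970) − (1.5385567007) = 4.6779308873
4.6779308873 ÷ 3 = 1.5593102958

1.559310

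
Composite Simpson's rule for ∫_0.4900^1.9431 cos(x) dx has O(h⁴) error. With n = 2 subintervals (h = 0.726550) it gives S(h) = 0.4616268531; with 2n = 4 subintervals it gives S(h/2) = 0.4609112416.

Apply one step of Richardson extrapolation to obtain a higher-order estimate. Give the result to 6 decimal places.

Leading term ∝ h^4; use weight 16 = 2^4.
16 × 0.4609112416 = 7.3745798656; subtract 0.4616268531 → 6.9129530125
Denominator 16 − 1 = 15.
(16 × 0.4609112416 − 0.4616268531)/(16 − 1) = 0.4608635342
Shift from A(h/2): −0.0000477074.

0.460864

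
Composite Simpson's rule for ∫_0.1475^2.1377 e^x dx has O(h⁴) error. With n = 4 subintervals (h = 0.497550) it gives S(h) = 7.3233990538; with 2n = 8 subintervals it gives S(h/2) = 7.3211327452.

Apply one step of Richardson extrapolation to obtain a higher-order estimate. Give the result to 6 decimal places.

r = 4, so 2^r = 16.
2^4*A(h/2) = 117.1381239232; minus A(h) gives 109.8147248694.
Divide by 2^4 − 1 = 15.
(16*7.3211327452 − 7.3233990538)/(16 − 1) = 7.3209816580
Gap between inputs: 2.266e-03; correction applied: −0.0001510872.

7.320982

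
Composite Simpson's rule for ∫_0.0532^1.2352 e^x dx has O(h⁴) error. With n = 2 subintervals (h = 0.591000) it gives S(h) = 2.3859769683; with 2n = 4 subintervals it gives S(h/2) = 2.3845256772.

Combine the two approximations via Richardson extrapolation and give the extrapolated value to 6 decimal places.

r = 4, so 2^r = 16.
16 × 2.3845256772 − 2.3859769683 = 35.7664338669
Denominator 16 − 1 = 15.
Extrapolated: 35.7664338669 / 15 = 2.3844289245

2.384429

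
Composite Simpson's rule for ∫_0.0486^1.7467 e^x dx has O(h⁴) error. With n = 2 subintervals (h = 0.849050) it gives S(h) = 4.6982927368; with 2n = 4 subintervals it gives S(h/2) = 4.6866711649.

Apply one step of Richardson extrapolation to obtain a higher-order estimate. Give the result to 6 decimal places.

4.685896

Order 4 gives 2^r = 16 and 2^r − 1 = 15.
16·4.6866711649 = 74.9867386384; subtract 4.6982927368 → 70.2884459016
Denominator 16 − 1 = 15.
(16·4.6866711649 − 4.6982927368)/(16 − 1) = 4.6858963934
Correction |R − A(h/2)| = 7.748e-04; gap |A(h/2) − A(h)| = 1.162e-02.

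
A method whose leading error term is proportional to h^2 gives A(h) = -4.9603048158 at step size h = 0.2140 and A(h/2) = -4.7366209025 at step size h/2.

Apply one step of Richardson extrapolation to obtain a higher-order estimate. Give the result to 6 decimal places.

Error is O(h^2); halving h shrinks it by 2^2 = 4.
Difference of the inputs: -4.7366209025 − (-4.9603048158) = 0.2236839133
Correction (A(h/2) − A(h))/(4 − 1) = 0.2236839133/3 = 0.0745613044
R = A(h/2) + (A(h/2) − A(h))/3 = -4.7366209025 + 0.0745613044 = -4.6620595981
Correction |R − A(h/2)| = 7.456e-02; gap |A(h/2) − A(h)| = 2.237e-01.

-4.662060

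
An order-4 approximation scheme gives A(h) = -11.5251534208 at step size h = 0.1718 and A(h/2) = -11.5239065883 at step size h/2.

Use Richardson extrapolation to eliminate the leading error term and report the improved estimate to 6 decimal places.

-11.523823

The method has order 4: 2^4 = 16.
Numerator 16 × A(h/2) − A(h) = 16 × (-11.5239065883) − (-11.5251534208) = -172.8573519920
Denominator 16 − 1 = 15.
So the Richardson estimate is -11.5238234661.
Correction |R − A(h/2)| = 8.312e-05; gap |A(h/2) − A(h)| = 1.247e-03.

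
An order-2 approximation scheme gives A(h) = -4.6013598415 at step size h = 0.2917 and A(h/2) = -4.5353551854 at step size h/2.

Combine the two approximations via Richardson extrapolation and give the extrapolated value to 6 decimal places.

-4.513354

Leading term ∝ h^2; use weight 4 = 2^2.
4×(-4.5353551854) − (-4.6013598415) = -13.5400609001
Divide by 2^2 − 1 = 3.
Result: -4.5133536334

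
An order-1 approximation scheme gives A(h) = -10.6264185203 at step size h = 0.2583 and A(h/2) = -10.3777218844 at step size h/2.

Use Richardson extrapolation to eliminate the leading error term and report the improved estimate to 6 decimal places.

With r = 1 the leading error scales as h^1, so the weight is 2^1 = 2.
Numerator 2 × A(h/2) − A(h) = 2 × (-10.3777218844) − (-10.6264185203) = -10.1290252485
(-10.1290252485) ÷ 1 = -10.1290252485

-10.129025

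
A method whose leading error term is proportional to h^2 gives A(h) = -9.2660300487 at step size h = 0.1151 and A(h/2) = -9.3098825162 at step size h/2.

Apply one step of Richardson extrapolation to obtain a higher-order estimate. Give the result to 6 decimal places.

-9.324500

The method has order 2: 2^2 = 4.
4·(-9.3098825162) − (-9.2660300487) = -27.9735000161
Divide by 2^2 − 1 = 3.
Result: -9.3245000054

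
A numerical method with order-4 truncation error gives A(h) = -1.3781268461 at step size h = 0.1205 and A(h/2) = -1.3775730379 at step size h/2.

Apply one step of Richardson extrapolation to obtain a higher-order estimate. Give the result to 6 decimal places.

Leading term ∝ h^4; use weight 16 = 2^4.
16 × (-1.3775730379) = -22.0411686064; subtract (-1.3781268461) → -20.6630417603
(-20.6630417603) ÷ 15 = -1.3775361174

-1.377536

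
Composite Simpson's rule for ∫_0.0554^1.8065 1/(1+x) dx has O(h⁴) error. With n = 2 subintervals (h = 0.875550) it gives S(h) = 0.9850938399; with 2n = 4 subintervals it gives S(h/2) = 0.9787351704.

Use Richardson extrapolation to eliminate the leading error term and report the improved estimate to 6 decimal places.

0.978311

Error is O(h^4); halving h shrinks it by 2^4 = 16.
2^4·A(h/2) = 15.6597627264; minus A(h) gives 14.6746688865.
Extrapolated: 14.6746688865 / 15 = 0.9783112591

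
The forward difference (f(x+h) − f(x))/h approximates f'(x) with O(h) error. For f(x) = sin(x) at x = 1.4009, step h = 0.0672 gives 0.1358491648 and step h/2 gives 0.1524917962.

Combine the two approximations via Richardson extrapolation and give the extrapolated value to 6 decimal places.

Error is O(h^1); halving h shrinks it by 2^1 = 2.
Numerator 2·A(h/2) − A(h) = 2·0.1524917962 − 0.1358491648 = 0.1691344276
0.1691344276 ÷ 1 = 0.1691344276

0.169134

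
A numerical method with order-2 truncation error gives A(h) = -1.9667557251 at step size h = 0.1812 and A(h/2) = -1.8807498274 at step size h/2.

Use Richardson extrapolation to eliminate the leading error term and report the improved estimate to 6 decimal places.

The method has order 2: 2^2 = 4.
2^2 × A(h/2) = -7.5229993096; minus A(h) gives -5.5562435845.
Divide by 2^2 − 1 = 3.
So the Richardson estimate is -1.8520811948.
Gap between inputs: 8.601e-02; correction applied: +0.0286686326.

-1.852081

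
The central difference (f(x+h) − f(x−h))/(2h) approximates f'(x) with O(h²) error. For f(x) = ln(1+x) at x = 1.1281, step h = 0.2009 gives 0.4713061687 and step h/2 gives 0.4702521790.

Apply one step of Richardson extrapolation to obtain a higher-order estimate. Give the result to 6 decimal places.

0.469901

r = 2: numerator weight 4, denominator 3.
Weighted: 1.8810087160 − 0.4713061687 = 1.4097025473
(4 × 0.4702521790 − 0.4713061687)/(4 − 1) = 0.4699008491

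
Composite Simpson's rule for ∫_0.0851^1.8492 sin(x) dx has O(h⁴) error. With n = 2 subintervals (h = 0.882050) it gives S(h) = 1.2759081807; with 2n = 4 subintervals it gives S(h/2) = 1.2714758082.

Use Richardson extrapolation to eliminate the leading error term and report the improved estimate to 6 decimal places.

1.271180

Error is O(h^4); halving h shrinks it by 2^4 = 16.
2^4×A(h/2) = 20.3436129312; minus A(h) gives 19.0677047505.
Extrapolated: 19.0677047505 / 15 = 1.2711803167
Gap between inputs: 4.432e-03; correction applied: −0.0002954915.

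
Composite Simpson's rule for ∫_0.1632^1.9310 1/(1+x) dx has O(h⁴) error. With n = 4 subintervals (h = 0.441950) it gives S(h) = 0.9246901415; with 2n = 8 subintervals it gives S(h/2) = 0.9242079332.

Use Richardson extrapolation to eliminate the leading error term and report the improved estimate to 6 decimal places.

0.924176

r = 4: numerator weight 16, denominator 15.
16×0.9242079332 = 14.7873269312; subtract 0.9246901415 → 13.8626367897
13.8626367897 ÷ 15 = 0.9241757860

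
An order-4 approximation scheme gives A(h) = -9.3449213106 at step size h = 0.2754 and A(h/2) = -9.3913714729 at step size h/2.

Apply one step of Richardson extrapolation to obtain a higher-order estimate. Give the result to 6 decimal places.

Order 4 gives 2^r = 16 and 2^r − 1 = 15.
Difference of the inputs: -9.3913714729 − (-9.3449213106) = -0.0464501623
Divide by 2^4 − 1 = 15: (-0.0464501623)/15 = -0.0030966775
R = -9.3913714729 − 0.0030966775 = -9.3944681504
Gap between inputs: 4.645e-02; correction applied: −0.0030966775.

-9.394468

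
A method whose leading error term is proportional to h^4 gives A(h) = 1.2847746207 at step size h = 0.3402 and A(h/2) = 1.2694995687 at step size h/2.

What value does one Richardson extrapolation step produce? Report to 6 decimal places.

1.268481

The method has order 4: 2^4 = 16.
Top: 16(1.2694995687) − (1.2847746207) = 19.0272184785
19.0272184785 ÷ 15 = 1.2684812319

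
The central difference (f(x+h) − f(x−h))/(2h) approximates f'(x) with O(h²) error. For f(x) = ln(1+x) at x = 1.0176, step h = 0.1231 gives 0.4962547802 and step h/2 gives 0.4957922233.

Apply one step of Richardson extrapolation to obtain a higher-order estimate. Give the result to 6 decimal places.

r = 2: numerator weight 4, denominator 3.
Top: 4(0.4957922233) − (0.4962547802) = 1.4869141130
Denominator 4 − 1 = 3.
1.4869141130 ÷ 3 = 0.4956380377
Correction |R − A(h/2)| = 1.542e-04; gap |A(h/2) − A(h)| = 4.626e-04.

0.495638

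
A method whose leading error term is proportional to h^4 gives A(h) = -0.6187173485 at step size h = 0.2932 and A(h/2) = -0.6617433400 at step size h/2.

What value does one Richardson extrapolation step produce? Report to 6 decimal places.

-0.664612

Leading term ∝ h^4; use weight 16 = 2^4.
A(h/2) − A(h) = -0.6617433400 − (-0.6187173485) = -0.0430259915
Divide by 2^4 − 1 = 15: (-0.0430259915)/15 = -0.0028683994
R = -0.6617433400 − 0.0028683994 = -0.6646117394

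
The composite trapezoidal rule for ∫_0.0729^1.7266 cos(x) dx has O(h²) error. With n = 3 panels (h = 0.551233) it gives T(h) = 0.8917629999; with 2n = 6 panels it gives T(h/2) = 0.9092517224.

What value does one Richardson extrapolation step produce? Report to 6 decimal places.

Error is O(h^2); halving h shrinks it by 2^2 = 4.
Numerator 4·A(h/2) − A(h) = 4·0.9092517224 − 0.8917629999 = 2.7452438897
Denominator 4 − 1 = 3.
Result: 0.9150812966
Correction |R − A(h/2)| = 5.830e-03; gap |A(h/2) − A(h)| = 1.749e-02.

0.915081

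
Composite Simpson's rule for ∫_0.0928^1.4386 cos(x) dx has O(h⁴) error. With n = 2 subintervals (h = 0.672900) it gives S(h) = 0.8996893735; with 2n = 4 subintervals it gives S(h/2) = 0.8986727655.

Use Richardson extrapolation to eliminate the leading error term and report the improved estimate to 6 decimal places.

The method has order 4: 2^4 = 16.
16*0.8986727655 − 0.8996893735 = 13.4790748745
Divide by 2^4 − 1 = 15.
R = 13.4790748745/15 = 0.8986049916

0.898605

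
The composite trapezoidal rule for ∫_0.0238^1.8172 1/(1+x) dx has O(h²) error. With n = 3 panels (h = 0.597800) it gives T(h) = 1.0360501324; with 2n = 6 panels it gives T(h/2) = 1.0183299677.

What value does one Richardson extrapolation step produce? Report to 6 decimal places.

Method order is 2; weight 2^2 = 4.
Top: 4(1.0183299677) − (1.0360501324) = 3.0372697384
Denominator 4 − 1 = 3.
3.0372697384 ÷ 3 = 1.0124232461
Correction |R − A(h/2)| = 5.907e-03; gap |A(h/2) − A(h)| = 1.772e-02.

1.012423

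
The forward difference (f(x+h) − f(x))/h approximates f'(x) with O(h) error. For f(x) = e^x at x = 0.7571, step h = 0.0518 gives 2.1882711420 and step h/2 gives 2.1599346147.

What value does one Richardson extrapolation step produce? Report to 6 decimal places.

2.131598

With r = 1 the leading error scales as h^1, so the weight is 2^1 = 2.
2·2.1599346147 = 4.3198692294; subtract 2.1882711420 → 2.1315980874
Denominator 2 − 1 = 1.
So the Richardson estimate is 2.1315980874.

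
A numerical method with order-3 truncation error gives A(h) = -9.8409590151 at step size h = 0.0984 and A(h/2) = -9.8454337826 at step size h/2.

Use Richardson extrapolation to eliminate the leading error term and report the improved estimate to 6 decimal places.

Leading term ∝ h^3; use weight 8 = 2^3.
2^3 × A(h/2) = -78.7634702608; minus A(h) gives -68.9225112457.
Divide by 2^3 − 1 = 7.
Result: -9.8460730351

-9.846073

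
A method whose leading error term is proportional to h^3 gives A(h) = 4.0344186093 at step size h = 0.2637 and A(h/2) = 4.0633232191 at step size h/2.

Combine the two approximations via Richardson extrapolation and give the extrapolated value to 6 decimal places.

4.067452

r = 3: numerator weight 8, denominator 7.
2^3 × A(h/2) = 32.5065857528; minus A(h) gives 28.4721671435.
Denominator 8 − 1 = 7.
(8 × 4.0633232191 − 4.0344186093)/(8 − 1) = 4.0674524491
Gap between inputs: 2.890e-02; correction applied: +0.0041292300.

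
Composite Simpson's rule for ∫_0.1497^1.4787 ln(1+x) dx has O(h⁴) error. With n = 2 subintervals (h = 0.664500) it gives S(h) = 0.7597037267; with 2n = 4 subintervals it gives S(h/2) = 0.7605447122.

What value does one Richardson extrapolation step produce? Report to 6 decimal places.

Order 4 gives 2^r = 16 and 2^r − 1 = 15.
Top: 16(0.7605447122) − (0.7597037267) = 11.4090116685
Extrapolated: 11.4090116685 / 15 = 0.7606007779

0.760601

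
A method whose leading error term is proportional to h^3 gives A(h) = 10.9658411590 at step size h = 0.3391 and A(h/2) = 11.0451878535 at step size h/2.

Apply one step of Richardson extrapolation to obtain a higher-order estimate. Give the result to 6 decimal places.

11.056523

Method order is 3; weight 2^3 = 8.
Difference of the inputs: 11.0451878535 − 10.9658411590 = 0.0793466945
Divide by 2^3 − 1 = 7: 0.0793466945/7 = 0.0113352421
R = A(h/2) + (A(h/2) − A(h))/7 = 11.0451878535 + 0.0113352421 = 11.0565230956
Gap between inputs: 7.935e-02; correction applied: +0.0113352421.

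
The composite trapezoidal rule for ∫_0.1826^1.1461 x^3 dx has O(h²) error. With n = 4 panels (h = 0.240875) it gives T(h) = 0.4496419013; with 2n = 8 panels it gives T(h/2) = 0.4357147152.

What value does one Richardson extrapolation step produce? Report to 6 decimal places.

0.431072

Method order is 2; weight 2^2 = 4.
Numerator 4·A(h/2) − A(h) = 4·0.4357147152 − 0.4496419013 = 1.2932169595
Denominator 4 − 1 = 3.
R = 1.2932169595/3 = 0.4310723198
Correction |R − A(h/2)| = 4.642e-03; gap |A(h/2) − A(h)| = 1.393e-02.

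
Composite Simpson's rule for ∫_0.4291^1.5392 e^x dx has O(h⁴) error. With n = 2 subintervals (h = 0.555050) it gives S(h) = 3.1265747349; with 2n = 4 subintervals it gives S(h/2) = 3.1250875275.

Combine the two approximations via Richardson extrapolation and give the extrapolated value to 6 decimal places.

3.124988

r = 4, so 2^r = 16.
Numerator 16*A(h/2) − A(h) = 16*3.1250875275 − 3.1265747349 = 46.8748257051
(16*3.1250875275 − 3.1265747349)/(16 − 1) = 3.1249883803
Correction |R − A(h/2)| = 9.915e-05; gap |A(h/2) − A(h)| = 1.487e-03.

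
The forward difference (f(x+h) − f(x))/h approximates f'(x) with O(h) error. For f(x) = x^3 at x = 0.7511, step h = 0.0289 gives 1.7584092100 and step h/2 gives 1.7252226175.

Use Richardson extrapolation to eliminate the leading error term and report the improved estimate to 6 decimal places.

The method has order 1: 2^1 = 2.
2×1.7252226175 = 3.4504452350; 3.4504452350 − 1.7584092100 = 1.6920360250
Denominator 2 − 1 = 1.
Extrapolated: 1.6920360250 / 1 = 1.6920360250

1.692036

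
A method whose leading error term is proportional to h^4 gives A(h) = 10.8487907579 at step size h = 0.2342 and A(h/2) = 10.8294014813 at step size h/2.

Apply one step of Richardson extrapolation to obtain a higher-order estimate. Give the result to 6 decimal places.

Leading term ∝ h^4; use weight 16 = 2^4.
Top: 16(10.8294014813) − (10.8487907579) = 162.4216329429
R = 162.4216329429/15 = 10.8281088629

10.828109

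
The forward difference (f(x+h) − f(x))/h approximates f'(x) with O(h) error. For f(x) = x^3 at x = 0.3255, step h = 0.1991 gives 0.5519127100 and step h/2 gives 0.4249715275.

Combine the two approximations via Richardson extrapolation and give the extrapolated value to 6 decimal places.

0.298030

r = 1, so 2^r = 2.
Difference of the inputs: 0.4249715275 − 0.5519127100 = -0.1269411825
Divide by 2^1 − 1 = 1: (-0.1269411825)/1 = -0.1269411825
R = A(h/2) + (A(h/2) − A(h))/1 = 0.4249715275 − 0.1269411825 = 0.2980303450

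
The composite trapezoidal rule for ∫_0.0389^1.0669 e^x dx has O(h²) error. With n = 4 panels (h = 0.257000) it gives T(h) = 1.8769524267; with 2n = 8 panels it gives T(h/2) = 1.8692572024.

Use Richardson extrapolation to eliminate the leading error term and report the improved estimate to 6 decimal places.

With r = 2 the leading error scales as h^2, so the weight is 2^2 = 4.
Weighted: 7.4770288096 − 1.8769524267 = 5.6000763829
Denominator 4 − 1 = 3.
So the Richardson estimate is 1.8666921276.

1.866692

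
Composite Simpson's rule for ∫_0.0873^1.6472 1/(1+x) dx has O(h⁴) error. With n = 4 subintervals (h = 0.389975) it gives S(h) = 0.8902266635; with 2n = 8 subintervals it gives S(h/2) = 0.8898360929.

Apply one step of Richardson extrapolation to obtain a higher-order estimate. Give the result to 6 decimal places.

r = 4: numerator weight 16, denominator 15.
16·0.8898360929 = 14.2373774864; 14.2373774864 − 0.8902266635 = 13.3471508229
13.3471508229 ÷ 15 = 0.8898100549
Gap between inputs: 3.906e-04; correction applied: −0.0000260380.

0.889810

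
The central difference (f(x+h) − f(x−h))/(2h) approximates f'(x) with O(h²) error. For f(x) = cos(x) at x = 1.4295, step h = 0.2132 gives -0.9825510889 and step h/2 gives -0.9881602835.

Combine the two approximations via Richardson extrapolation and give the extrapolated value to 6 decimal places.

-0.990030

r = 2, so 2^r = 4.
4×(-0.9881602835) = -3.9526411340; subtract (-0.9825510889) → -2.9700900451
(-2.9700900451) ÷ 3 = -0.9900300150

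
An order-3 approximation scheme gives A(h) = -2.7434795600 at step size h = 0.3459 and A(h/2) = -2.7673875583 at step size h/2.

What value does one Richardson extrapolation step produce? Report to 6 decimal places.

-2.770803

Leading term ∝ h^3; use weight 8 = 2^3.
2^3·A(h/2) = -22.1391004664; minus A(h) gives -19.3956209064.
Extrapolated: (-19.3956209064) / 7 = -2.7708029866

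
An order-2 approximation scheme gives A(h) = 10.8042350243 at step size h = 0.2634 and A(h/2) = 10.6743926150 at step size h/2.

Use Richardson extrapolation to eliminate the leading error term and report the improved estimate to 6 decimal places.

10.631112

The method has order 2: 2^2 = 4.
4×10.6743926150 = 42.6975704600; subtract 10.8042350243 → 31.8933354357
Divide by 2^2 − 1 = 3.
31.8933354357 ÷ 3 = 10.6311118119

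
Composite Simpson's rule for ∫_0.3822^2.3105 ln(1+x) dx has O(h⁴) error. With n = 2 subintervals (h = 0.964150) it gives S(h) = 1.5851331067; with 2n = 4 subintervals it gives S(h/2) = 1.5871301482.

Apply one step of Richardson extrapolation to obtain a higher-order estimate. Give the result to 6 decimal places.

r = 4, so 2^r = 16.
16*1.5871301482 − 1.5851331067 = 23.8089492645
Denominator 16 − 1 = 15.
Result: 1.5872632843

1.587263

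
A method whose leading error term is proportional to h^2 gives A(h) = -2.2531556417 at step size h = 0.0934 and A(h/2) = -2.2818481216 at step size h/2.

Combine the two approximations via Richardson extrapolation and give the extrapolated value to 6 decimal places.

-2.291412

r = 2: numerator weight 4, denominator 3.
4·(-2.2818481216) − (-2.2531556417) = -6.8742368447
Denominator 4 − 1 = 3.
So the Richardson estimate is -2.2914122816.
Correction |R − A(h/2)| = 9.564e-03; gap |A(h/2) − A(h)| = 2.869e-02.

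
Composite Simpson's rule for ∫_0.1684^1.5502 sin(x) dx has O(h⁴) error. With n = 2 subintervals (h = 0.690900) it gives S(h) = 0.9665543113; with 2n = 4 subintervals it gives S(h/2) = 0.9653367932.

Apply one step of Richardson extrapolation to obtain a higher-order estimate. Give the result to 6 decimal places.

Leading term ∝ h^4; use weight 16 = 2^4.
Numerator 16 × A(h/2) − A(h) = 16 × 0.9653367932 − 0.9665543113 = 14.4788343799
Extrapolated: 14.4788343799 / 15 = 0.9652556253
Gap between inputs: 1.218e-03; correction applied: −0.0000811679.

0.965256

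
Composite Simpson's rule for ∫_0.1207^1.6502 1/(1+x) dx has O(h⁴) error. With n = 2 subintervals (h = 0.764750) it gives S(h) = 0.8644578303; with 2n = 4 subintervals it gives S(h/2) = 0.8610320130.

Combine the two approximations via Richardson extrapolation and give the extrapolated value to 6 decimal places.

0.860804

Method order is 4; weight 2^4 = 16.
16·0.8610320130 = 13.7765122080; 13.7765122080 − 0.8644578303 = 12.9120543777
(16·0.8610320130 − 0.8644578303)/(16 − 1) = 0.8608036252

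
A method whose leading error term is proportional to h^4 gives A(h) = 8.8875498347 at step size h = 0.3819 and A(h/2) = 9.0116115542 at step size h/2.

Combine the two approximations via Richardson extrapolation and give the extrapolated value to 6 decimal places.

9.019882

Order 4 gives 2^r = 16 and 2^r − 1 = 15.
16 × 9.0116115542 = 144.1857848672; 144.1857848672 − 8.8875498347 = 135.2982350325
135.2982350325 ÷ 15 = 9.0198823355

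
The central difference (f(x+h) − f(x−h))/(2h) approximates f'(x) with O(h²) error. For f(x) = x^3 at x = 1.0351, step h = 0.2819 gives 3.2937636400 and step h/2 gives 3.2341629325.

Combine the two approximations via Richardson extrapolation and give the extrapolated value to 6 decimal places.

r = 2, so 2^r = 4.
Numerator 4·A(h/2) − A(h) = 4·3.2341629325 − 3.2937636400 = 9.6428880900
Extrapolated: 9.6428880900 / 3 = 3.2142960300

3.214296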